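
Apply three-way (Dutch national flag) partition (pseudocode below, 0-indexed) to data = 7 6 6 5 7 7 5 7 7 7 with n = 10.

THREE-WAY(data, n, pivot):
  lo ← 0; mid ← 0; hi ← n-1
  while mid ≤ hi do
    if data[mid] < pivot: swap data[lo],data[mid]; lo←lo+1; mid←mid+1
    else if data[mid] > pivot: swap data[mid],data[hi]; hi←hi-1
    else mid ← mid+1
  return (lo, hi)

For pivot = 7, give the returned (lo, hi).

(4, 9)

pivot = 7; lo=0, mid=0, hi=9
data[mid]=7=7: mid=1
data[mid]=6<7: swap data[0],data[1]; lo=1,mid=2 → 6 7 6 5 7 7 5 7 7 7
data[mid]=6<7: swap data[1],data[2]; lo=2,mid=3 → 6 6 7 5 7 7 5 7 7 7
data[mid]=5<7: swap data[2],data[3]; lo=3,mid=4 → 6 6 5 7 7 7 5 7 7 7
data[mid]=7=7: mid=5
data[mid]=7=7: mid=6
data[mid]=5<7: swap data[3],data[6]; lo=4,mid=7 → 6 6 5 5 7 7 7 7 7 7
data[mid]=7=7: mid=8
data[mid]=7=7: mid=9
data[mid]=7=7: mid=10
end: lo=4, hi=9; data = 6 6 5 5 7 7 7 7 7 7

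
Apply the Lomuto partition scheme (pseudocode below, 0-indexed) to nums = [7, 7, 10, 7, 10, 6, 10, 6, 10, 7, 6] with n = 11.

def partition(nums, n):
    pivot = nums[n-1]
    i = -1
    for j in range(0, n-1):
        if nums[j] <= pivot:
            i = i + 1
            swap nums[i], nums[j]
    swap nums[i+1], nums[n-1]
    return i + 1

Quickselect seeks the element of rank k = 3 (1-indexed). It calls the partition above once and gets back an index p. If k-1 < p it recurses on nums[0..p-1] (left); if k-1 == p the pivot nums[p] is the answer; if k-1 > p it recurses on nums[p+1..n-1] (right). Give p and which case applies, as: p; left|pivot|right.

pivot = nums[10] = 6; i = -1
j=0: nums[0]=7 > 6 → no swap
j=1: nums[1]=7 > 6 → no swap
j=2: nums[2]=10 > 6 → no swap
j=3: nums[3]=7 > 6 → no swap
j=4: nums[4]=10 > 6 → no swap
j=5: nums[5]=6 ≤ 6 → i=0, swap nums[0],nums[5] → [6, 7, 10, 7, 10, 7, 10, 6, 10, 7, 6]
j=6: nums[6]=10 > 6 → no swap
j=7: nums[7]=6 ≤ 6 → i=1, swap nums[1],nums[7] → [6, 6, 10, 7, 10, 7, 10, 7, 10, 7, 6]
j=8: nums[8]=10 > 6 → no swap
j=9: nums[9]=7 > 6 → no swap
final swap nums[2],nums[10] → [6, 6, 6, 7, 10, 7, 10, 7, 10, 7, 10]; return 2
p = 2; k-1 = 2 == 2 ⇒ pivot

2; pivot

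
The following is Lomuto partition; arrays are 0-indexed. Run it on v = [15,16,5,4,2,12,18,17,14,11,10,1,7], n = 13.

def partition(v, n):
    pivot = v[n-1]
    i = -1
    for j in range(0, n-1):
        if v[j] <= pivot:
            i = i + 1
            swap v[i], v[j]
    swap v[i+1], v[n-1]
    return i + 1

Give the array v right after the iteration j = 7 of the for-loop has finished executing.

[5,4,2,16,15,12,18,17,14,11,10,1,7]

pivot = v[12] = 7; i = -1
j=0: v[0]=15 > 7 → no swap
j=1: v[1]=16 > 7 → no swap
j=2: v[2]=5 ≤ 7 → i=0, swap v[0],v[2] → [5,16,15,4,2,12,18,17,14,11,10,1,7]
j=3: v[3]=4 ≤ 7 → i=1, swap v[1],v[3] → [5,4,15,16,2,12,18,17,14,11,10,1,7]
j=4: v[4]=2 ≤ 7 → i=2, swap v[2],v[4] → [5,4,2,16,15,12,18,17,14,11,10,1,7]
j=5: v[5]=12 > 7 → no swap
j=6: v[6]=18 > 7 → no swap
j=7: v[7]=17 > 7 → no swap
(after j=7) v = [5,4,2,16,15,12,18,17,14,11,10,1,7]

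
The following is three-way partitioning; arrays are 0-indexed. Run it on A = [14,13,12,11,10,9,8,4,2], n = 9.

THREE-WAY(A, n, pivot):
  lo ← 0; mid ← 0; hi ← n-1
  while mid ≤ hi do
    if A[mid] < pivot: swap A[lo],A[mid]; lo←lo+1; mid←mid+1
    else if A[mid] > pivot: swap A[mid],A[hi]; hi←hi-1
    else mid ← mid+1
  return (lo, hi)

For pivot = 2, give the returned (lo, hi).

(0, 0)

pivot = 2; lo=0, mid=0, hi=8
A[mid]=14>2: swap A[0],A[8]; hi=7 → [2,13,12,11,10,9,8,4,14]
A[mid]=2=2: mid=1
A[mid]=13>2: swap A[1],A[7]; hi=6 → [2,4,12,11,10,9,8,13,14]
A[mid]=4>2: swap A[1],A[6]; hi=5 → [2,8,12,11,10,9,4,13,14]
A[mid]=8>2: swap A[1],A[5]; hi=4 → [2,9,12,11,10,8,4,13,14]
A[mid]=9>2: swap A[1],A[4]; hi=3 → [2,10,12,11,9,8,4,13,14]
A[mid]=10>2: swap A[1],A[3]; hi=2 → [2,11,12,10,9,8,4,13,14]
A[mid]=11>2: swap A[1],A[2]; hi=1 → [2,12,11,10,9,8,4,13,14]
A[mid]=12>2: swap A[1],A[1]; hi=0 → [2,12,11,10,9,8,4,13,14]
end: lo=0, hi=0; A = [2,12,11,10,9,8,4,13,14]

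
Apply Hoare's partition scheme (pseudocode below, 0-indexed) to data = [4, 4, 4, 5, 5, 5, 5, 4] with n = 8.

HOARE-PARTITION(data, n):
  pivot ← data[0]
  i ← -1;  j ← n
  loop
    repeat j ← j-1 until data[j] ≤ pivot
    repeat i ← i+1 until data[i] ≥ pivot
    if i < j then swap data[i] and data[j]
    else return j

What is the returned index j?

1

pivot=4
j stops at 7 (4), i stops at 0 (4); swap ⇒ [4, 4, 4, 5, 5, 5, 5, 4]
j stops at 2 (4), i stops at 1 (4); swap ⇒ [4, 4, 4, 5, 5, 5, 5, 4]
j stops at 1, i stops at 2; i≥j ⇒ return 1. data=[4, 4, 4, 5, 5, 5, 5, 4]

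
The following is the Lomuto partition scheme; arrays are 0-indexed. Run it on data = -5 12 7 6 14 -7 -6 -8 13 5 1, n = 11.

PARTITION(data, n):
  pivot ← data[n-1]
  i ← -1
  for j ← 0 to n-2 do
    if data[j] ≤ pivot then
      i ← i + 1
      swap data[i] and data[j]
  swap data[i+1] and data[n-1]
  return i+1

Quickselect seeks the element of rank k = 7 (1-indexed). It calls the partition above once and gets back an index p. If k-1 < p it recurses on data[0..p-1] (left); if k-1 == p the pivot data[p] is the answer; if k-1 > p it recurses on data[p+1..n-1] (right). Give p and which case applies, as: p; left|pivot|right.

pivot = data[10] = 1; i = -1
j=0: data[0]=-5 ≤ 1 → i=0, swap data[0],data[0] (no change) → -5 12 7 6 14 -7 -6 -8 13 5 1
j=1: data[1]=12 > 1 → no swap
j=2: data[2]=7 > 1 → no swap
j=3: data[3]=6 > 1 → no swap
j=4: data[4]=14 > 1 → no swap
j=5: data[5]=-7 ≤ 1 → i=1, swap data[1],data[5] → -5 -7 7 6 14 12 -6 -8 13 5 1
j=6: data[6]=-6 ≤ 1 → i=2, swap data[2],data[6] → -5 -7 -6 6 14 12 7 -8 13 5 1
j=7: data[7]=-8 ≤ 1 → i=3, swap data[3],data[7] → -5 -7 -6 -8 14 12 7 6 13 5 1
j=8: data[8]=13 > 1 → no swap
j=9: data[9]=5 > 1 → no swap
final swap data[4],data[10] → -5 -7 -6 -8 1 12 7 6 13 5 14; return 4
p = 4; k-1 = 6 > 4 ⇒ right

4; right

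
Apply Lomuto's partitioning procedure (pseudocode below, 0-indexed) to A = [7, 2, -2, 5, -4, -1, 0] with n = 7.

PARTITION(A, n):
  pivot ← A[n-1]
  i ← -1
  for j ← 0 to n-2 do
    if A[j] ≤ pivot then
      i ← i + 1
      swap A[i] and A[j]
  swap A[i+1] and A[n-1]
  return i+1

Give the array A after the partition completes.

pivot = A[6] = 0; i = -1
j=0: A[0]=7 > 0 → no swap
j=1: A[1]=2 > 0 → no swap
j=2: A[2]=-2 ≤ 0 → i=0, swap A[0],A[2] → [-2, 2, 7, 5, -4, -1, 0]
j=3: A[3]=5 > 0 → no swap
j=4: A[4]=-4 ≤ 0 → i=1, swap A[1],A[4] → [-2, -4, 7, 5, 2, -1, 0]
j=5: A[5]=-1 ≤ 0 → i=2, swap A[2],A[5] → [-2, -4, -1, 5, 2, 7, 0]
final swap A[3],A[6] → [-2, -4, -1, 0, 2, 7, 5]; return 3

[-2, -4, -1, 0, 2, 7, 5]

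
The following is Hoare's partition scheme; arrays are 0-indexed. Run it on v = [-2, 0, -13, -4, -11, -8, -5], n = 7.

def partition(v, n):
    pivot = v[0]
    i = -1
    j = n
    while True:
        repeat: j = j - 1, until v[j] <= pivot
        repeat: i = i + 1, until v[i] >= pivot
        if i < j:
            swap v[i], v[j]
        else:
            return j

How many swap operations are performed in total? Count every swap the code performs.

2

pivot = v[0] = -2; i = -1, j = 7
j→6 (v[6]=-5≤-2), i→0 (v[0]=-2≥-2); i<j, swap → [-5, 0, -13, -4, -11, -8, -2]
j→5 (v[5]=-8≤-2), i→1 (v[1]=0≥-2); i<j, swap → [-5, -8, -13, -4, -11, 0, -2]
j→4, i→5; i≥j, return j=4. v = [-5, -8, -13, -4, -11, 0, -2]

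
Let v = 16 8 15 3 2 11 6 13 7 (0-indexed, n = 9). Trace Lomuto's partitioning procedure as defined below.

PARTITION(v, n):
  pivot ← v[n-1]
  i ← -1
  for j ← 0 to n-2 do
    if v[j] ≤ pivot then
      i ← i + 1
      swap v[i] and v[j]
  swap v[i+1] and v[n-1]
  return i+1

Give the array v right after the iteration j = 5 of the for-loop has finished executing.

pivot = v[8] = 7; i = -1
j=0: v[0]=16 > 7 → no swap
j=1: v[1]=8 > 7 → no swap
j=2: v[2]=15 > 7 → no swap
j=3: v[3]=3 ≤ 7 → i=0, swap v[0],v[3] → 3 8 15 16 2 11 6 13 7
j=4: v[4]=2 ≤ 7 → i=1, swap v[1],v[4] → 3 2 15 16 8 11 6 13 7
j=5: v[5]=11 > 7 → no swap
(after j=5) v = 3 2 15 16 8 11 6 13 7

3 2 15 16 8 11 6 13 7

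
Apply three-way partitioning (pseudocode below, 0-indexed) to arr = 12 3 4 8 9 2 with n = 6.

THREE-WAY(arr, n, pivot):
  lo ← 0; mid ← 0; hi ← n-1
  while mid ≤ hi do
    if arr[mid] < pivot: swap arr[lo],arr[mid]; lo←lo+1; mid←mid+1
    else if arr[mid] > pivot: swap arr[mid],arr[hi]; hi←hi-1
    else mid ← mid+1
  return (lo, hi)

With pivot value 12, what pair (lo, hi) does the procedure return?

(5, 5)

lo=0 mid=0 hi=5
12=12: mid=1
3<12: swap(0,1), lo=1 mid=2 ⇒ 3 12 4 8 9 2
4<12: swap(1,2), lo=2 mid=3 ⇒ 3 4 12 8 9 2
8<12: swap(2,3), lo=3 mid=4 ⇒ 3 4 8 12 9 2
9<12: swap(3,4), lo=4 mid=5 ⇒ 3 4 8 9 12 2
2<12: swap(4,5), lo=5 mid=6 ⇒ 3 4 8 9 2 12
done. lo=5 hi=5; arr=3 4 8 9 2 12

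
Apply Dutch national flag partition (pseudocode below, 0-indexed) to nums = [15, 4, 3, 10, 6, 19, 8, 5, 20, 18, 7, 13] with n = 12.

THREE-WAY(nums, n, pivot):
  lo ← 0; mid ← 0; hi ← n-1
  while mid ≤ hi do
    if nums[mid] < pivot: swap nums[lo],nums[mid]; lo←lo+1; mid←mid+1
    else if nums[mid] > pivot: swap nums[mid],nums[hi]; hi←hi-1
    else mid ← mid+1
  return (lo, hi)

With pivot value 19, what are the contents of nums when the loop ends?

lo=0 mid=0 hi=11
15<19: swap(0,0), lo=1 mid=1 ⇒ [15, 4, 3, 10, 6, 19, 8, 5, 20, 18, 7, 13]
4<19: swap(1,1), lo=2 mid=2 ⇒ [15, 4, 3, 10, 6, 19, 8, 5, 20, 18, 7, 13]
3<19: swap(2,2), lo=3 mid=3 ⇒ [15, 4, 3, 10, 6, 19, 8, 5, 20, 18, 7, 13]
10<19: swap(3,3), lo=4 mid=4 ⇒ [15, 4, 3, 10, 6, 19, 8, 5, 20, 18, 7, 13]
6<19: swap(4,4), lo=5 mid=5 ⇒ [15, 4, 3, 10, 6, 19, 8, 5, 20, 18, 7, 13]
19=19: mid=6
8<19: swap(5,6), lo=6 mid=7 ⇒ [15, 4, 3, 10, 6, 8, 19, 5, 20, 18, 7, 13]
5<19: swap(6,7), lo=7 mid=8 ⇒ [15, 4, 3, 10, 6, 8, 5, 19, 20, 18, 7, 13]
20>19: swap(8,11), hi=10 ⇒ [15, 4, 3, 10, 6, 8, 5, 19, 13, 18, 7, 20]
13<19: swap(7,8), lo=8 mid=9 ⇒ [15, 4, 3, 10, 6, 8, 5, 13, 19, 18, 7, 20]
18<19: swap(8,9), lo=9 mid=10 ⇒ [15, 4, 3, 10, 6, 8, 5, 13, 18, 19, 7, 20]
7<19: swap(9,10), lo=10 mid=11 ⇒ [15, 4, 3, 10, 6, 8, 5, 13, 18, 7, 19, 20]
done. lo=10 hi=10; nums=[15, 4, 3, 10, 6, 8, 5, 13, 18, 7, 19, 20]

[15, 4, 3, 10, 6, 8, 5, 13, 18, 7, 19, 20]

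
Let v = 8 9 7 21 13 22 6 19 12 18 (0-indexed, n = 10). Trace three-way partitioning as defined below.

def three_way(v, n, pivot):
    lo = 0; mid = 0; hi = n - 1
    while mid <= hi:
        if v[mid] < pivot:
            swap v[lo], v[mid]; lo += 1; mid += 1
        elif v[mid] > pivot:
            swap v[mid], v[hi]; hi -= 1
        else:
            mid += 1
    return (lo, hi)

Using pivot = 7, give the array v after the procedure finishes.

6 7 21 13 22 9 19 12 18 8

lo=0 mid=0 hi=9
8>7: swap(0,9), hi=8 ⇒ 18 9 7 21 13 22 6 19 12 8
18>7: swap(0,8), hi=7 ⇒ 12 9 7 21 13 22 6 19 18 8
12>7: swap(0,7), hi=6 ⇒ 19 9 7 21 13 22 6 12 18 8
19>7: swap(0,6), hi=5 ⇒ 6 9 7 21 13 22 19 12 18 8
6<7: swap(0,0), lo=1 mid=1 ⇒ 6 9 7 21 13 22 19 12 18 8
9>7: swap(1,5), hi=4 ⇒ 6 22 7 21 13 9 19 12 18 8
22>7: swap(1,4), hi=3 ⇒ 6 13 7 21 22 9 19 12 18 8
13>7: swap(1,3), hi=2 ⇒ 6 21 7 13 22 9 19 12 18 8
21>7: swap(1,2), hi=1 ⇒ 6 7 21 13 22 9 19 12 18 8
7=7: mid=2
done. lo=1 hi=1; v=6 7 21 13 22 9 19 12 18 8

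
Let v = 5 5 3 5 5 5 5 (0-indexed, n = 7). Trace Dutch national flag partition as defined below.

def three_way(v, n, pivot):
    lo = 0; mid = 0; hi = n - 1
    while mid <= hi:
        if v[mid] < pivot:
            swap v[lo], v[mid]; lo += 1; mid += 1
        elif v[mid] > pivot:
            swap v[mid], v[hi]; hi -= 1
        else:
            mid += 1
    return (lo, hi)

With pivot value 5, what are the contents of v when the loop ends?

3 5 5 5 5 5 5

pivot = 5; lo=0, mid=0, hi=6
v[mid]=5=5: mid=1
v[mid]=5=5: mid=2
v[mid]=3<5: swap v[0],v[2]; lo=1,mid=3 → 3 5 5 5 5 5 5
v[mid]=5=5: mid=4
v[mid]=5=5: mid=5
v[mid]=5=5: mid=6
v[mid]=5=5: mid=7
end: lo=1, hi=6; v = 3 5 5 5 5 5 5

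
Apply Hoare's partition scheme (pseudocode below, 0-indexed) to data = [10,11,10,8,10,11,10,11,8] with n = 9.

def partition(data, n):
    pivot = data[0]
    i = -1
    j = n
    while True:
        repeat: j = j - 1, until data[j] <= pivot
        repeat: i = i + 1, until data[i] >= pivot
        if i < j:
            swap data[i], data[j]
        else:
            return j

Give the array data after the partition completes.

[8,10,10,8,10,11,11,11,10]

pivot = data[0] = 10; i = -1, j = 9
j→8 (data[8]=8≤10), i→0 (data[0]=10≥10); i<j, swap → [8,11,10,8,10,11,10,11,10]
j→6 (data[6]=10≤10), i→1 (data[1]=11≥10); i<j, swap → [8,10,10,8,10,11,11,11,10]
j→4 (data[4]=10≤10), i→2 (data[2]=10≥10); i<j, swap → [8,10,10,8,10,11,11,11,10]
j→3, i→4; i≥j, return j=3. data = [8,10,10,8,10,11,11,11,10]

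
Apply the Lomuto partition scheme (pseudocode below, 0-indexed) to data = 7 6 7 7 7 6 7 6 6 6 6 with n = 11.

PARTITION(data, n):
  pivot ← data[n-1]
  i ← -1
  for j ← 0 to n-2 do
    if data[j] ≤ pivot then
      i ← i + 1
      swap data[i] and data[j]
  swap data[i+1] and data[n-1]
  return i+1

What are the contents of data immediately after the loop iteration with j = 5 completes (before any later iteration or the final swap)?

pivot=6, i=-1
j=0: 7>6, skip
j=1: 6≤6, i=0, swap(0,1) ⇒ 6 7 7 7 7 6 7 6 6 6 6
j=2: 7>6, skip
j=3: 7>6, skip
j=4: 7>6, skip
j=5: 6≤6, i=1, swap(1,5) ⇒ 6 6 7 7 7 7 7 6 6 6 6
(after j=5) data = 6 6 7 7 7 7 7 6 6 6 6

6 6 7 7 7 7 7 6 6 6 6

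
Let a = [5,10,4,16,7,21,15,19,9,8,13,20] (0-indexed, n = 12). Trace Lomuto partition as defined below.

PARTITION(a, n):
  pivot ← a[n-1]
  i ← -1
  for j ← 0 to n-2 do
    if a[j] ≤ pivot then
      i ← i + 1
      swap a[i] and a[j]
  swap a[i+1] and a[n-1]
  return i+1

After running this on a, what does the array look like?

pivot = a[11] = 20; i = -1
j=0: a[0]=5 ≤ 20 → i=0, swap a[0],a[0] (no change) → [5,10,4,16,7,21,15,19,9,8,13,20]
j=1: a[1]=10 ≤ 20 → i=1, swap a[1],a[1] (no change) → [5,10,4,16,7,21,15,19,9,8,13,20]
j=2: a[2]=4 ≤ 20 → i=2, swap a[2],a[2] (no change) → [5,10,4,16,7,21,15,19,9,8,13,20]
j=3: a[3]=16 ≤ 20 → i=3, swap a[3],a[3] (no change) → [5,10,4,16,7,21,15,19,9,8,13,20]
j=4: a[4]=7 ≤ 20 → i=4, swap a[4],a[4] (no change) → [5,10,4,16,7,21,15,19,9,8,13,20]
j=5: a[5]=21 > 20 → no swap
j=6: a[6]=15 ≤ 20 → i=5, swap a[5],a[6] → [5,10,4,16,7,15,21,19,9,8,13,20]
j=7: a[7]=19 ≤ 20 → i=6, swap a[6],a[7] → [5,10,4,16,7,15,19,21,9,8,13,20]
j=8: a[8]=9 ≤ 20 → i=7, swap a[7],a[8] → [5,10,4,16,7,15,19,9,21,8,13,20]
j=9: a[9]=8 ≤ 20 → i=8, swap a[8],a[9] → [5,10,4,16,7,15,19,9,8,21,13,20]
j=10: a[10]=13 ≤ 20 → i=9, swap a[9],a[10] → [5,10,4,16,7,15,19,9,8,13,21,20]
final swap a[10],a[11] → [5,10,4,16,7,15,19,9,8,13,20,21]; return 10

[5,10,4,16,7,15,19,9,8,13,20,21]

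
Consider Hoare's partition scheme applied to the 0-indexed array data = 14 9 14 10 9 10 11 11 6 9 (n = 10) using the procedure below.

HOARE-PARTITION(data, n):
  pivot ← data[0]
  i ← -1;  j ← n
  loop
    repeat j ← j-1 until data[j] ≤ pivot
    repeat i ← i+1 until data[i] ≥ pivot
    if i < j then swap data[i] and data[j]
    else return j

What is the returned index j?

pivot = data[0] = 14; i = -1, j = 10
j→9 (data[9]=9≤14), i→0 (data[0]=14≥14); i<j, swap → 9 9 14 10 9 10 11 11 6 14
j→8 (data[8]=6≤14), i→2 (data[2]=14≥14); i<j, swap → 9 9 6 10 9 10 11 11 14 14
j→7, i→8; i≥j, return j=7. data = 9 9 6 10 9 10 11 11 14 14

7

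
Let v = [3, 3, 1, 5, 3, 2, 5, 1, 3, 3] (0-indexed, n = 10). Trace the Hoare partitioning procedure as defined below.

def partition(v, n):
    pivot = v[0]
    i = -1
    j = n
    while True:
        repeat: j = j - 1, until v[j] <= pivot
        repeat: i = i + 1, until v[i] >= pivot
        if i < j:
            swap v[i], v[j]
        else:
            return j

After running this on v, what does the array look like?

[3, 3, 1, 1, 2, 3, 5, 5, 3, 3]

pivot=3
j stops at 9 (3), i stops at 0 (3); swap ⇒ [3, 3, 1, 5, 3, 2, 5, 1, 3, 3]
j stops at 8 (3), i stops at 1 (3); swap ⇒ [3, 3, 1, 5, 3, 2, 5, 1, 3, 3]
j stops at 7 (1), i stops at 3 (5); swap ⇒ [3, 3, 1, 1, 3, 2, 5, 5, 3, 3]
j stops at 5 (2), i stops at 4 (3); swap ⇒ [3, 3, 1, 1, 2, 3, 5, 5, 3, 3]
j stops at 4, i stops at 5; i≥j ⇒ return 4. v=[3, 3, 1, 1, 2, 3, 5, 5, 3, 3]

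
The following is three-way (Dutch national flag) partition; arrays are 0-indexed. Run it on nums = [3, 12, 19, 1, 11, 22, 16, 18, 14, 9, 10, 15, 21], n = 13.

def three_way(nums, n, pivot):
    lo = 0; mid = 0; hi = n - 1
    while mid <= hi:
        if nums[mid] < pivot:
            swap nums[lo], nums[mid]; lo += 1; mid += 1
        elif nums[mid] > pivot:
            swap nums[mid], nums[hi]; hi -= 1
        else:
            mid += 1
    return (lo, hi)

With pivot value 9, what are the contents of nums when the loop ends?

lo=0 mid=0 hi=12
3<9: swap(0,0), lo=1 mid=1 ⇒ [3, 12, 19, 1, 11, 22, 16, 18, 14, 9, 10, 15, 21]
12>9: swap(1,12), hi=11 ⇒ [3, 21, 19, 1, 11, 22, 16, 18, 14, 9, 10, 15, 12]
21>9: swap(1,11), hi=10 ⇒ [3, 15, 19, 1, 11, 22, 16, 18, 14, 9, 10, 21, 12]
15>9: swap(1,10), hi=9 ⇒ [3, 10, 19, 1, 11, 22, 16, 18, 14, 9, 15, 21, 12]
10>9: swap(1,9), hi=8 ⇒ [3, 9, 19, 1, 11, 22, 16, 18, 14, 10, 15, 21, 12]
9=9: mid=2
19>9: swap(2,8), hi=7 ⇒ [3, 9, 14, 1, 11, 22, 16, 18, 19, 10, 15, 21, 12]
14>9: swap(2,7), hi=6 ⇒ [3, 9, 18, 1, 11, 22, 16, 14, 19, 10, 15, 21, 12]
18>9: swap(2,6), hi=5 ⇒ [3, 9, 16, 1, 11, 22, 18, 14, 19, 10, 15, 21, 12]
16>9: swap(2,5), hi=4 ⇒ [3, 9, 22, 1, 11, 16, 18, 14, 19, 10, 15, 21, 12]
22>9: swap(2,4), hi=3 ⇒ [3, 9, 11, 1, 22, 16, 18, 14, 19, 10, 15, 21, 12]
11>9: swap(2,3), hi=2 ⇒ [3, 9, 1, 11, 22, 16, 18, 14, 19, 10, 15, 21, 12]
1<9: swap(1,2), lo=2 mid=3 ⇒ [3, 1, 9, 11, 22, 16, 18, 14, 19, 10, 15, 21, 12]
done. lo=2 hi=2; nums=[3, 1, 9, 11, 22, 16, 18, 14, 19, 10, 15, 21, 12]

[3, 1, 9, 11, 22, 16, 18, 14, 19, 10, 15, 21, 12]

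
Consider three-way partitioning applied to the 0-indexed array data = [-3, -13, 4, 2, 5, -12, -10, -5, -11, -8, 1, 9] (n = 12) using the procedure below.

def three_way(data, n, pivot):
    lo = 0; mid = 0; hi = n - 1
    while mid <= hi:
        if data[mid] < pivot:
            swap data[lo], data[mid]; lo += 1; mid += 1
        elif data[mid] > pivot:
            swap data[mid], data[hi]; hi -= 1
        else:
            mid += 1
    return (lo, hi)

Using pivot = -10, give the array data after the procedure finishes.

lo=0 mid=0 hi=11
-3>-10: swap(0,11), hi=10 ⇒ [9, -13, 4, 2, 5, -12, -10, -5, -11, -8, 1, -3]
9>-10: swap(0,10), hi=9 ⇒ [1, -13, 4, 2, 5, -12, -10, -5, -11, -8, 9, -3]
1>-10: swap(0,9), hi=8 ⇒ [-8, -13, 4, 2, 5, -12, -10, -5, -11, 1, 9, -3]
-8>-10: swap(0,8), hi=7 ⇒ [-11, -13, 4, 2, 5, -12, -10, -5, -8, 1, 9, -3]
-11<-10: swap(0,0), lo=1 mid=1 ⇒ [-11, -13, 4, 2, 5, -12, -10, -5, -8, 1, 9, -3]
-13<-10: swap(1,1), lo=2 mid=2 ⇒ [-11, -13, 4, 2, 5, -12, -10, -5, -8, 1, 9, -3]
4>-10: swap(2,7), hi=6 ⇒ [-11, -13, -5, 2, 5, -12, -10, 4, -8, 1, 9, -3]
-5>-10: swap(2,6), hi=5 ⇒ [-11, -13, -10, 2, 5, -12, -5, 4, -8, 1, 9, -3]
-10=-10: mid=3
2>-10: swap(3,5), hi=4 ⇒ [-11, -13, -10, -12, 5, 2, -5, 4, -8, 1, 9, -3]
-12<-10: swap(2,3), lo=3 mid=4 ⇒ [-11, -13, -12, -10, 5, 2, -5, 4, -8, 1, 9, -3]
5>-10: swap(4,4), hi=3 ⇒ [-11, -13, -12, -10, 5, 2, -5, 4, -8, 1, 9, -3]
done. lo=3 hi=3; data=[-11, -13, -12, -10, 5, 2, -5, 4, -8, 1, 9, -3]

[-11, -13, -12, -10, 5, 2, -5, 4, -8, 1, 9, -3]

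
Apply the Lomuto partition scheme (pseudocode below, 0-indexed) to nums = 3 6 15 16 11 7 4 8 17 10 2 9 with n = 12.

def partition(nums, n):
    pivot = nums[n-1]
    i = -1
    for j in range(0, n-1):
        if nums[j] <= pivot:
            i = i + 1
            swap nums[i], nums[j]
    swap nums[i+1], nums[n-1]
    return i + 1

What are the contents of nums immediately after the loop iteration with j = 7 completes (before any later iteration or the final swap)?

3 6 7 4 8 15 16 11 17 10 2 9

pivot = nums[11] = 9; i = -1
j=0: nums[0]=3 ≤ 9 → i=0, swap nums[0],nums[0] (no change) → 3 6 15 16 11 7 4 8 17 10 2 9
j=1: nums[1]=6 ≤ 9 → i=1, swap nums[1],nums[1] (no change) → 3 6 15 16 11 7 4 8 17 10 2 9
j=2: nums[2]=15 > 9 → no swap
j=3: nums[3]=16 > 9 → no swap
j=4: nums[4]=11 > 9 → no swap
j=5: nums[5]=7 ≤ 9 → i=2, swap nums[2],nums[5] → 3 6 7 16 11 15 4 8 17 10 2 9
j=6: nums[6]=4 ≤ 9 → i=3, swap nums[3],nums[6] → 3 6 7 4 11 15 16 8 17 10 2 9
j=7: nums[7]=8 ≤ 9 → i=4, swap nums[4],nums[7] → 3 6 7 4 8 15 16 11 17 10 2 9
(after j=7) nums = 3 6 7 4 8 15 16 11 17 10 2 9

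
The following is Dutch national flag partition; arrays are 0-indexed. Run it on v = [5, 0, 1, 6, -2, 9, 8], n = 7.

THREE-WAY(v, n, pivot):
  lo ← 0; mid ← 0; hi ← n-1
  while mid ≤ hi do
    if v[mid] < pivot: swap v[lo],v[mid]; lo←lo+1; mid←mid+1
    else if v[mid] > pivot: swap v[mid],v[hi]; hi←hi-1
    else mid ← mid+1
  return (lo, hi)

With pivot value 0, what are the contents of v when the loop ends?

pivot = 0; lo=0, mid=0, hi=6
v[mid]=5>0: swap v[0],v[6]; hi=5 → [8, 0, 1, 6, -2, 9, 5]
v[mid]=8>0: swap v[0],v[5]; hi=4 → [9, 0, 1, 6, -2, 8, 5]
v[mid]=9>0: swap v[0],v[4]; hi=3 → [-2, 0, 1, 6, 9, 8, 5]
v[mid]=-2<0: swap v[0],v[0]; lo=1,mid=1 → [-2, 0, 1, 6, 9, 8, 5]
v[mid]=0=0: mid=2
v[mid]=1>0: swap v[2],v[3]; hi=2 → [-2, 0, 6, 1, 9, 8, 5]
v[mid]=6>0: swap v[2],v[2]; hi=1 → [-2, 0, 6, 1, 9, 8, 5]
end: lo=1, hi=1; v = [-2, 0, 6, 1, 9, 8, 5]

[-2, 0, 6, 1, 9, 8, 5]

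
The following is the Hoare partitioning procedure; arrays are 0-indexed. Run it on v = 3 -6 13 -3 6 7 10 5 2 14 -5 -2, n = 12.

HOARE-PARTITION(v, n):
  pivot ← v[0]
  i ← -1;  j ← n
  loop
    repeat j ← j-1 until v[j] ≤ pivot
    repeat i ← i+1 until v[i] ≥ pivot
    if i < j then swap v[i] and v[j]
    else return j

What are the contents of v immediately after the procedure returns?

pivot=3
j stops at 11 (-2), i stops at 0 (3); swap ⇒ -2 -6 13 -3 6 7 10 5 2 14 -5 3
j stops at 10 (-5), i stops at 2 (13); swap ⇒ -2 -6 -5 -3 6 7 10 5 2 14 13 3
j stops at 8 (2), i stops at 4 (6); swap ⇒ -2 -6 -5 -3 2 7 10 5 6 14 13 3
j stops at 4, i stops at 5; i≥j ⇒ return 4. v=-2 -6 -5 -3 2 7 10 5 6 14 13 3

-2 -6 -5 -3 2 7 10 5 6 14 13 3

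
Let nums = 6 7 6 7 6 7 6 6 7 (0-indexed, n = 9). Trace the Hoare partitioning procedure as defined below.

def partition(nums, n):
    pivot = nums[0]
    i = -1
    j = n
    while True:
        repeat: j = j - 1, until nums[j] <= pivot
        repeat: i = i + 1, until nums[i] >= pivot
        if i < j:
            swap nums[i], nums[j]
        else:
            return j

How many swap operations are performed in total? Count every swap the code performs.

pivot=6
j stops at 7 (6), i stops at 0 (6); swap ⇒ 6 7 6 7 6 7 6 6 7
j stops at 6 (6), i stops at 1 (7); swap ⇒ 6 6 6 7 6 7 7 6 7
j stops at 4 (6), i stops at 2 (6); swap ⇒ 6 6 6 7 6 7 7 6 7
j stops at 2, i stops at 3; i≥j ⇒ return 2. nums=6 6 6 7 6 7 7 6 7

3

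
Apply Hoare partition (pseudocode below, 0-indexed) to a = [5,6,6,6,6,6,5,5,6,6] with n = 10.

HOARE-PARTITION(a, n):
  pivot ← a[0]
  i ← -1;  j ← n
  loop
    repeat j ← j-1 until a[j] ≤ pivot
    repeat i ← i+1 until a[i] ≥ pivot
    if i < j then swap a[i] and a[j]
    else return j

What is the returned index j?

pivot = a[0] = 5; i = -1, j = 10
j→7 (a[7]=5≤5), i→0 (a[0]=5≥5); i<j, swap → [5,6,6,6,6,6,5,5,6,6]
j→6 (a[6]=5≤5), i→1 (a[1]=6≥5); i<j, swap → [5,5,6,6,6,6,6,5,6,6]
j→1, i→2; i≥j, return j=1. a = [5,5,6,6,6,6,6,5,6,6]

1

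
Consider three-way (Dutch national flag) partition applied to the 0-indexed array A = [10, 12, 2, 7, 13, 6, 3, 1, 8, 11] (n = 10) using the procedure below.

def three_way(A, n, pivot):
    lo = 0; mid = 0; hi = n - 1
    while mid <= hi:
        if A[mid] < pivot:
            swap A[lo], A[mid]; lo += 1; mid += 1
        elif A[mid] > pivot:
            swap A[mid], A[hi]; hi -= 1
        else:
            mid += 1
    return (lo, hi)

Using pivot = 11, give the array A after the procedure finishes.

[10, 2, 7, 8, 6, 3, 1, 11, 13, 12]

lo=0 mid=0 hi=9
10<11: swap(0,0), lo=1 mid=1 ⇒ [10, 12, 2, 7, 13, 6, 3, 1, 8, 11]
12>11: swap(1,9), hi=8 ⇒ [10, 11, 2, 7, 13, 6, 3, 1, 8, 12]
11=11: mid=2
2<11: swap(1,2), lo=2 mid=3 ⇒ [10, 2, 11, 7, 13, 6, 3, 1, 8, 12]
7<11: swap(2,3), lo=3 mid=4 ⇒ [10, 2, 7, 11, 13, 6, 3, 1, 8, 12]
13>11: swap(4,8), hi=7 ⇒ [10, 2, 7, 11, 8, 6, 3, 1, 13, 12]
8<11: swap(3,4), lo=4 mid=5 ⇒ [10, 2, 7, 8, 11, 6, 3, 1, 13, 12]
6<11: swap(4,5), lo=5 mid=6 ⇒ [10, 2, 7, 8, 6, 11, 3, 1, 13, 12]
3<11: swap(5,6), lo=6 mid=7 ⇒ [10, 2, 7, 8, 6, 3, 11, 1, 13, 12]
1<11: swap(6,7), lo=7 mid=8 ⇒ [10, 2, 7, 8, 6, 3, 1, 11, 13, 12]
done. lo=7 hi=7; A=[10, 2, 7, 8, 6, 3, 1, 11, 13, 12]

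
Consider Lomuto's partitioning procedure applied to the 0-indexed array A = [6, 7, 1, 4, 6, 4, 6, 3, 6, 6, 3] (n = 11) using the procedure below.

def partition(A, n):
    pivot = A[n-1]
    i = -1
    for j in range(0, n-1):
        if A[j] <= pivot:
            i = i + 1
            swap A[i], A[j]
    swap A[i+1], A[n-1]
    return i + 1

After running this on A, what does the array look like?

[1, 3, 3, 4, 6, 4, 6, 7, 6, 6, 6]

pivot=3, i=-1
j=0: 6>3, skip
j=1: 7>3, skip
j=2: 1≤3, i=0, swap(0,2) ⇒ [1, 7, 6, 4, 6, 4, 6, 3, 6, 6, 3]
j=3: 4>3, skip
j=4: 6>3, skip
j=5: 4>3, skip
j=6: 6>3, skip
j=7: 3≤3, i=1, swap(1,7) ⇒ [1, 3, 6, 4, 6, 4, 6, 7, 6, 6, 3]
j=8: 6>3, skip
j=9: 6>3, skip
swap(2,10) ⇒ [1, 3, 3, 4, 6, 4, 6, 7, 6, 6, 6]; return 2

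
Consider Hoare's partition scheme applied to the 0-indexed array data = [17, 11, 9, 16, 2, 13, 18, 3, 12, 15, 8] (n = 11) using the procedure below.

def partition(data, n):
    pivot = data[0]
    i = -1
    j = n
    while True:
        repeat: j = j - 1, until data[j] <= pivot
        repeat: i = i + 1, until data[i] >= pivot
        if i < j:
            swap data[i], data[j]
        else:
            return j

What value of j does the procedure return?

pivot=17
j stops at 10 (8), i stops at 0 (17); swap ⇒ [8, 11, 9, 16, 2, 13, 18, 3, 12, 15, 17]
j stops at 9 (15), i stops at 6 (18); swap ⇒ [8, 11, 9, 16, 2, 13, 15, 3, 12, 18, 17]
j stops at 8, i stops at 9; i≥j ⇒ return 8. data=[8, 11, 9, 16, 2, 13, 15, 3, 12, 18, 17]

8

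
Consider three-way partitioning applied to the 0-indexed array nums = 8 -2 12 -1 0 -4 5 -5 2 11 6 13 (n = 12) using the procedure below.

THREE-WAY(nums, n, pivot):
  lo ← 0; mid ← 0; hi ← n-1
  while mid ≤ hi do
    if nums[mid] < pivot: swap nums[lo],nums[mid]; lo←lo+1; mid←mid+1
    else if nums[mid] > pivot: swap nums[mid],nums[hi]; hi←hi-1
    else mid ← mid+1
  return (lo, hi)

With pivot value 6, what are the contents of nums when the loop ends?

-2 2 -1 0 -4 5 -5 6 11 12 13 8

lo=0 mid=0 hi=11
8>6: swap(0,11), hi=10 ⇒ 13 -2 12 -1 0 -4 5 -5 2 11 6 8
13>6: swap(0,10), hi=9 ⇒ 6 -2 12 -1 0 -4 5 -5 2 11 13 8
6=6: mid=1
-2<6: swap(0,1), lo=1 mid=2 ⇒ -2 6 12 -1 0 -4 5 -5 2 11 13 8
12>6: swap(2,9), hi=8 ⇒ -2 6 11 -1 0 -4 5 -5 2 12 13 8
11>6: swap(2,8), hi=7 ⇒ -2 6 2 -1 0 -4 5 -5 11 12 13 8
2<6: swap(1,2), lo=2 mid=3 ⇒ -2 2 6 -1 0 -4 5 -5 11 12 13 8
-1<6: swap(2,3), lo=3 mid=4 ⇒ -2 2 -1 6 0 -4 5 -5 11 12 13 8
0<6: swap(3,4), lo=4 mid=5 ⇒ -2 2 -1 0 6 -4 5 -5 11 12 13 8
-4<6: swap(4,5), lo=5 mid=6 ⇒ -2 2 -1 0 -4 6 5 -5 11 12 13 8
5<6: swap(5,6), lo=6 mid=7 ⇒ -2 2 -1 0 -4 5 6 -5 11 12 13 8
-5<6: swap(6,7), lo=7 mid=8 ⇒ -2 2 -1 0 -4 5 -5 6 11 12 13 8
done. lo=7 hi=7; nums=-2 2 -1 0 -4 5 -5 6 11 12 13 8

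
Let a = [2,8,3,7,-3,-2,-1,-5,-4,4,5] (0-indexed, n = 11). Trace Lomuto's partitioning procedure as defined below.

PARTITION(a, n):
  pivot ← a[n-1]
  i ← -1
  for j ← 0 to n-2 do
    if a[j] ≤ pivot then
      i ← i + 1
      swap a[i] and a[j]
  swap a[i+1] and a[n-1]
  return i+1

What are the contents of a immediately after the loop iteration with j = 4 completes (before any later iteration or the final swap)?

[2,3,-3,7,8,-2,-1,-5,-4,4,5]

pivot=5, i=-1
j=0: 2≤5, i=0, swap(0,0) ⇒ [2,8,3,7,-3,-2,-1,-5,-4,4,5]
j=1: 8>5, skip
j=2: 3≤5, i=1, swap(1,2) ⇒ [2,3,8,7,-3,-2,-1,-5,-4,4,5]
j=3: 7>5, skip
j=4: -3≤5, i=2, swap(2,4) ⇒ [2,3,-3,7,8,-2,-1,-5,-4,4,5]
(after j=4) a = [2,3,-3,7,8,-2,-1,-5,-4,4,5]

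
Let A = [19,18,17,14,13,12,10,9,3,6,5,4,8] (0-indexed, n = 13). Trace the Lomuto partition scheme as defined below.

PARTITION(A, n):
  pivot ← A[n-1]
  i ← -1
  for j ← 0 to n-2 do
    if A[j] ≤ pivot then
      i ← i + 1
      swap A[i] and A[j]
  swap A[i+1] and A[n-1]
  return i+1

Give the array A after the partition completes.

pivot = A[12] = 8; i = -1
j=0: A[0]=19 > 8 → no swap
j=1: A[1]=18 > 8 → no swap
j=2: A[2]=17 > 8 → no swap
j=3: A[3]=14 > 8 → no swap
j=4: A[4]=13 > 8 → no swap
j=5: A[5]=12 > 8 → no swap
j=6: A[6]=10 > 8 → no swap
j=7: A[7]=9 > 8 → no swap
j=8: A[8]=3 ≤ 8 → i=0, swap A[0],A[8] → [3,18,17,14,13,12,10,9,19,6,5,4,8]
j=9: A[9]=6 ≤ 8 → i=1, swap A[1],A[9] → [3,6,17,14,13,12,10,9,19,18,5,4,8]
j=10: A[10]=5 ≤ 8 → i=2, swap A[2],A[10] → [3,6,5,14,13,12,10,9,19,18,17,4,8]
j=11: A[11]=4 ≤ 8 → i=3, swap A[3],A[11] → [3,6,5,4,13,12,10,9,19,18,17,14,8]
final swap A[4],A[12] → [3,6,5,4,8,12,10,9,19,18,17,14,13]; return 4

[3,6,5,4,8,12,10,9,19,18,17,14,13]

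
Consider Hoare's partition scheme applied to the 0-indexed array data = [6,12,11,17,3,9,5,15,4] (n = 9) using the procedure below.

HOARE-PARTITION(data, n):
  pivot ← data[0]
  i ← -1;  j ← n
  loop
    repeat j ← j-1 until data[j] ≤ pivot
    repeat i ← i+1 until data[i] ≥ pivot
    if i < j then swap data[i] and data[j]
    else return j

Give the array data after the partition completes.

pivot = data[0] = 6; i = -1, j = 9
j→8 (data[8]=4≤6), i→0 (data[0]=6≥6); i<j, swap → [4,12,11,17,3,9,5,15,6]
j→6 (data[6]=5≤6), i→1 (data[1]=12≥6); i<j, swap → [4,5,11,17,3,9,12,15,6]
j→4 (data[4]=3≤6), i→2 (data[2]=11≥6); i<j, swap → [4,5,3,17,11,9,12,15,6]
j→2, i→3; i≥j, return j=2. data = [4,5,3,17,11,9,12,15,6]

[4,5,3,17,11,9,12,15,6]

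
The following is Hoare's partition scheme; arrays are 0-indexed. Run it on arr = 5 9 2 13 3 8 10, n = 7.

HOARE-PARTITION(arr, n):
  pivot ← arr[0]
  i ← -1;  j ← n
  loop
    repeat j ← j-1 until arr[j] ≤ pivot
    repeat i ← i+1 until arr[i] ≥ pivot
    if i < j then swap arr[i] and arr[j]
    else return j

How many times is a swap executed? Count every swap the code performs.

2

pivot=5
j stops at 4 (3), i stops at 0 (5); swap ⇒ 3 9 2 13 5 8 10
j stops at 2 (2), i stops at 1 (9); swap ⇒ 3 2 9 13 5 8 10
j stops at 1, i stops at 2; i≥j ⇒ return 1. arr=3 2 9 13 5 8 10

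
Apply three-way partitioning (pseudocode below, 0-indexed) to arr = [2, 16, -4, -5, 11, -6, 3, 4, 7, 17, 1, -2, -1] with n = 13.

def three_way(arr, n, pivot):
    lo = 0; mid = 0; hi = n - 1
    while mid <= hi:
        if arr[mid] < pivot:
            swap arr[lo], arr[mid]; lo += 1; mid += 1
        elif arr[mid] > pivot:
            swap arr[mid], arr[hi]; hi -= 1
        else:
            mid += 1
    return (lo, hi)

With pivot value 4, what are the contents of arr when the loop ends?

[2, -1, -4, -5, -2, -6, 3, 1, 4, 17, 7, 11, 16]

pivot = 4; lo=0, mid=0, hi=12
arr[mid]=2<4: swap arr[0],arr[0]; lo=1,mid=1 → [2, 16, -4, -5, 11, -6, 3, 4, 7, 17, 1, -2, -1]
arr[mid]=16>4: swap arr[1],arr[12]; hi=11 → [2, -1, -4, -5, 11, -6, 3, 4, 7, 17, 1, -2, 16]
arr[mid]=-1<4: swap arr[1],arr[1]; lo=2,mid=2 → [2, -1, -4, -5, 11, -6, 3, 4, 7, 17, 1, -2, 16]
arr[mid]=-4<4: swap arr[2],arr[2]; lo=3,mid=3 → [2, -1, -4, -5, 11, -6, 3, 4, 7, 17, 1, -2, 16]
arr[mid]=-5<4: swap arr[3],arr[3]; lo=4,mid=4 → [2, -1, -4, -5, 11, -6, 3, 4, 7, 17, 1, -2, 16]
arr[mid]=11>4: swap arr[4],arr[11]; hi=10 → [2, -1, -4, -5, -2, -6, 3, 4, 7, 17, 1, 11, 16]
arr[mid]=-2<4: swap arr[4],arr[4]; lo=5,mid=5 → [2, -1, -4, -5, -2, -6, 3, 4, 7, 17, 1, 11, 16]
arr[mid]=-6<4: swap arr[5],arr[5]; lo=6,mid=6 → [2, -1, -4, -5, -2, -6, 3, 4, 7, 17, 1, 11, 16]
arr[mid]=3<4: swap arr[6],arr[6]; lo=7,mid=7 → [2, -1, -4, -5, -2, -6, 3, 4, 7, 17, 1, 11, 16]
arr[mid]=4=4: mid=8
arr[mid]=7>4: swap arr[8],arr[10]; hi=9 → [2, -1, -4, -5, -2, -6, 3, 4, 1, 17, 7, 11, 16]
arr[mid]=1<4: swap arr[7],arr[8]; lo=8,mid=9 → [2, -1, -4, -5, -2, -6, 3, 1, 4, 17, 7, 11, 16]
arr[mid]=17>4: swap arr[9],arr[9]; hi=8 → [2, -1, -4, -5, -2, -6, 3, 1, 4, 17, 7, 11, 16]
end: lo=8, hi=8; arr = [2, -1, -4, -5, -2, -6, 3, 1, 4, 17, 7, 11, 16]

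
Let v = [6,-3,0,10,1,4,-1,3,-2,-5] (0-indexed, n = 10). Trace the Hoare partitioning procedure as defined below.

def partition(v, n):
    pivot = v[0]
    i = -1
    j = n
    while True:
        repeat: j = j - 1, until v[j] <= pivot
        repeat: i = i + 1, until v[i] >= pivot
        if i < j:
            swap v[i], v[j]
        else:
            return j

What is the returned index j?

7

pivot = v[0] = 6; i = -1, j = 10
j→9 (v[9]=-5≤6), i→0 (v[0]=6≥6); i<j, swap → [-5,-3,0,10,1,4,-1,3,-2,6]
j→8 (v[8]=-2≤6), i→3 (v[3]=10≥6); i<j, swap → [-5,-3,0,-2,1,4,-1,3,10,6]
j→7, i→8; i≥j, return j=7. v = [-5,-3,0,-2,1,4,-1,3,10,6]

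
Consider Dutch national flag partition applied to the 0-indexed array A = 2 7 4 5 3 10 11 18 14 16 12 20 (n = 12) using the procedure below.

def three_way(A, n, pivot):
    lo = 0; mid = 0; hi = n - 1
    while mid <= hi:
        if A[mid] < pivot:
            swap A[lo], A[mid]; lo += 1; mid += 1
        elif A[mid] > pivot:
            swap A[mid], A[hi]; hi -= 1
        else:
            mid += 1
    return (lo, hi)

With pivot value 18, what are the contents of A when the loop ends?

2 7 4 5 3 10 11 14 16 12 18 20

lo=0 mid=0 hi=11
2<18: swap(0,0), lo=1 mid=1 ⇒ 2 7 4 5 3 10 11 18 14 16 12 20
7<18: swap(1,1), lo=2 mid=2 ⇒ 2 7 4 5 3 10 11 18 14 16 12 20
4<18: swap(2,2), lo=3 mid=3 ⇒ 2 7 4 5 3 10 11 18 14 16 12 20
5<18: swap(3,3), lo=4 mid=4 ⇒ 2 7 4 5 3 10 11 18 14 16 12 20
3<18: swap(4,4), lo=5 mid=5 ⇒ 2 7 4 5 3 10 11 18 14 16 12 20
10<18: swap(5,5), lo=6 mid=6 ⇒ 2 7 4 5 3 10 11 18 14 16 12 20
11<18: swap(6,6), lo=7 mid=7 ⇒ 2 7 4 5 3 10 11 18 14 16 12 20
18=18: mid=8
14<18: swap(7,8), lo=8 mid=9 ⇒ 2 7 4 5 3 10 11 14 18 16 12 20
16<18: swap(8,9), lo=9 mid=10 ⇒ 2 7 4 5 3 10 11 14 16 18 12 20
12<18: swap(9,10), lo=10 mid=11 ⇒ 2 7 4 5 3 10 11 14 16 12 18 20
20>18: swap(11,11), hi=10 ⇒ 2 7 4 5 3 10 11 14 16 12 18 20
done. lo=10 hi=10; A=2 7 4 5 3 10 11 14 16 12 18 20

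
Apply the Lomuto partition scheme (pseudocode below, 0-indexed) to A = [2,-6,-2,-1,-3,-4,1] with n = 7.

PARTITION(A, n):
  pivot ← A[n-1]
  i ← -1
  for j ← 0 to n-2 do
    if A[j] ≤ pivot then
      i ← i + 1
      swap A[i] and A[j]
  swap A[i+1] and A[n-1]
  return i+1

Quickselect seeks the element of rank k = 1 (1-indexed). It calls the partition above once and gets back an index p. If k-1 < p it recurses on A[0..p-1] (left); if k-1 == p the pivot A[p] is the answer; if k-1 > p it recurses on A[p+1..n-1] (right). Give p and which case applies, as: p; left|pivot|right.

5; left

pivot = A[6] = 1; i = -1
j=0: A[0]=2 > 1 → no swap
j=1: A[1]=-6 ≤ 1 → i=0, swap A[0],A[1] → [-6,2,-2,-1,-3,-4,1]
j=2: A[2]=-2 ≤ 1 → i=1, swap A[1],A[2] → [-6,-2,2,-1,-3,-4,1]
j=3: A[3]=-1 ≤ 1 → i=2, swap A[2],A[3] → [-6,-2,-1,2,-3,-4,1]
j=4: A[4]=-3 ≤ 1 → i=3, swap A[3],A[4] → [-6,-2,-1,-3,2,-4,1]
j=5: A[5]=-4 ≤ 1 → i=4, swap A[4],A[5] → [-6,-2,-1,-3,-4,2,1]
final swap A[5],A[6] → [-6,-2,-1,-3,-4,1,2]; return 5
p = 5; k-1 = 0 < 5 ⇒ left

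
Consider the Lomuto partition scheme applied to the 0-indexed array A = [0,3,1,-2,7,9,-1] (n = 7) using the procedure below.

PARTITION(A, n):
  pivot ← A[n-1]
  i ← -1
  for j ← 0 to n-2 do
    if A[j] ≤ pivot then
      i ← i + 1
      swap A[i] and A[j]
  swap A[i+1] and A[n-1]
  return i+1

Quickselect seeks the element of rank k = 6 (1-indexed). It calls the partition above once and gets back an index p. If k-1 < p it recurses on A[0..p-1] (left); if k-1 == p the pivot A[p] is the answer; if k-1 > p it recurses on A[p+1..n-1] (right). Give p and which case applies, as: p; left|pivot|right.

1; right

pivot=-1, i=-1
j=0: 0>-1, skip
j=1: 3>-1, skip
j=2: 1>-1, skip
j=3: -2≤-1, i=0, swap(0,3) ⇒ [-2,3,1,0,7,9,-1]
j=4: 7>-1, skip
j=5: 9>-1, skip
swap(1,6) ⇒ [-2,-1,1,0,7,9,3]; return 1
p = 1; k-1 = 5 > 1 ⇒ right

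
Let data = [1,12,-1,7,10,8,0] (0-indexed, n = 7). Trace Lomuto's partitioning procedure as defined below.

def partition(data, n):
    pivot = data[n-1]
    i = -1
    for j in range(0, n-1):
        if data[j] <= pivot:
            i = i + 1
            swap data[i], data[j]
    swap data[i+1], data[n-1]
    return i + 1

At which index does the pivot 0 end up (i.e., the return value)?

pivot = data[6] = 0; i = -1
j=0: data[0]=1 > 0 → no swap
j=1: data[1]=12 > 0 → no swap
j=2: data[2]=-1 ≤ 0 → i=0, swap data[0],data[2] → [-1,12,1,7,10,8,0]
j=3: data[3]=7 > 0 → no swap
j=4: data[4]=10 > 0 → no swap
j=5: data[5]=8 > 0 → no swap
final swap data[1],data[6] → [-1,0,1,7,10,8,12]; return 1

1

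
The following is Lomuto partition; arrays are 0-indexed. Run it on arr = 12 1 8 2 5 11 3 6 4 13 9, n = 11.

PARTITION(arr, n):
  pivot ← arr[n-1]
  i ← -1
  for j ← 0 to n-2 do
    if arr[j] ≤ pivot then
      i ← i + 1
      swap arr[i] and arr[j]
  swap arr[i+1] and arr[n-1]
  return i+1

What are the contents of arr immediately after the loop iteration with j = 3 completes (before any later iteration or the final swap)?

1 8 2 12 5 11 3 6 4 13 9

pivot = arr[10] = 9; i = -1
j=0: arr[0]=12 > 9 → no swap
j=1: arr[1]=1 ≤ 9 → i=0, swap arr[0],arr[1] → 1 12 8 2 5 11 3 6 4 13 9
j=2: arr[2]=8 ≤ 9 → i=1, swap arr[1],arr[2] → 1 8 12 2 5 11 3 6 4 13 9
j=3: arr[3]=2 ≤ 9 → i=2, swap arr[2],arr[3] → 1 8 2 12 5 11 3 6 4 13 9
(after j=3) arr = 1 8 2 12 5 11 3 6 4 13 9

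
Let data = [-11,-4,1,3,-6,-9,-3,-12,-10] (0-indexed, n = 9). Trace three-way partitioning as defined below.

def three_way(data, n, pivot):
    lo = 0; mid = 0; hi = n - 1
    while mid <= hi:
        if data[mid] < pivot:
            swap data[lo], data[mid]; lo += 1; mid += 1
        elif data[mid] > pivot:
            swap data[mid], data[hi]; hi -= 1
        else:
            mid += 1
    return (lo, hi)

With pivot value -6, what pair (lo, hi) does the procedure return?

(4, 4)

lo=0 mid=0 hi=8
-11<-6: swap(0,0), lo=1 mid=1 ⇒ [-11,-4,1,3,-6,-9,-3,-12,-10]
-4>-6: swap(1,8), hi=7 ⇒ [-11,-10,1,3,-6,-9,-3,-12,-4]
-10<-6: swap(1,1), lo=2 mid=2 ⇒ [-11,-10,1,3,-6,-9,-3,-12,-4]
1>-6: swap(2,7), hi=6 ⇒ [-11,-10,-12,3,-6,-9,-3,1,-4]
-12<-6: swap(2,2), lo=3 mid=3 ⇒ [-11,-10,-12,3,-6,-9,-3,1,-4]
3>-6: swap(3,6), hi=5 ⇒ [-11,-10,-12,-3,-6,-9,3,1,-4]
-3>-6: swap(3,5), hi=4 ⇒ [-11,-10,-12,-9,-6,-3,3,1,-4]
-9<-6: swap(3,3), lo=4 mid=4 ⇒ [-11,-10,-12,-9,-6,-3,3,1,-4]
-6=-6: mid=5
done. lo=4 hi=4; data=[-11,-10,-12,-9,-6,-3,3,1,-4]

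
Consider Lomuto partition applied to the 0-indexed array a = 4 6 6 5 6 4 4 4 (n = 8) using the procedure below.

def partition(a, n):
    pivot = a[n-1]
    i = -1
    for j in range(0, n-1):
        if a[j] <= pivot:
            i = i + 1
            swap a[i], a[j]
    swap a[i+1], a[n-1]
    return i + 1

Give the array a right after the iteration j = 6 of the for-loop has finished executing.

4 4 4 5 6 6 6 4

pivot=4, i=-1
j=0: 4≤4, i=0, swap(0,0) ⇒ 4 6 6 5 6 4 4 4
j=1: 6>4, skip
j=2: 6>4, skip
j=3: 5>4, skip
j=4: 6>4, skip
j=5: 4≤4, i=1, swap(1,5) ⇒ 4 4 6 5 6 6 4 4
j=6: 4≤4, i=2, swap(2,6) ⇒ 4 4 4 5 6 6 6 4
(after j=6) a = 4 4 4 5 6 6 6 4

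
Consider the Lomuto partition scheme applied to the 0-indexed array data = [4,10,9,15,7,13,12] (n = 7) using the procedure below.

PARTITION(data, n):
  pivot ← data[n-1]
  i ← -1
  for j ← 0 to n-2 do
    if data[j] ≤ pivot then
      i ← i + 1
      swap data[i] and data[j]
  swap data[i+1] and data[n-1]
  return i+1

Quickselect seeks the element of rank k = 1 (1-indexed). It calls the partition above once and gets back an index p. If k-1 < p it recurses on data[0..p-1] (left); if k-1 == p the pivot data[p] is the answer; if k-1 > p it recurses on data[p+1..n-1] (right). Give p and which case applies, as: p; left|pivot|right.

4; left

pivot = data[6] = 12; i = -1
j=0: data[0]=4 ≤ 12 → i=0, swap data[0],data[0] (no change) → [4,10,9,15,7,13,12]
j=1: data[1]=10 ≤ 12 → i=1, swap data[1],data[1] (no change) → [4,10,9,15,7,13,12]
j=2: data[2]=9 ≤ 12 → i=2, swap data[2],data[2] (no change) → [4,10,9,15,7,13,12]
j=3: data[3]=15 > 12 → no swap
j=4: data[4]=7 ≤ 12 → i=3, swap data[3],data[4] → [4,10,9,7,15,13,12]
j=5: data[5]=13 > 12 → no swap
final swap data[4],data[6] → [4,10,9,7,12,13,15]; return 4
p = 4; k-1 = 0 < 4 ⇒ left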